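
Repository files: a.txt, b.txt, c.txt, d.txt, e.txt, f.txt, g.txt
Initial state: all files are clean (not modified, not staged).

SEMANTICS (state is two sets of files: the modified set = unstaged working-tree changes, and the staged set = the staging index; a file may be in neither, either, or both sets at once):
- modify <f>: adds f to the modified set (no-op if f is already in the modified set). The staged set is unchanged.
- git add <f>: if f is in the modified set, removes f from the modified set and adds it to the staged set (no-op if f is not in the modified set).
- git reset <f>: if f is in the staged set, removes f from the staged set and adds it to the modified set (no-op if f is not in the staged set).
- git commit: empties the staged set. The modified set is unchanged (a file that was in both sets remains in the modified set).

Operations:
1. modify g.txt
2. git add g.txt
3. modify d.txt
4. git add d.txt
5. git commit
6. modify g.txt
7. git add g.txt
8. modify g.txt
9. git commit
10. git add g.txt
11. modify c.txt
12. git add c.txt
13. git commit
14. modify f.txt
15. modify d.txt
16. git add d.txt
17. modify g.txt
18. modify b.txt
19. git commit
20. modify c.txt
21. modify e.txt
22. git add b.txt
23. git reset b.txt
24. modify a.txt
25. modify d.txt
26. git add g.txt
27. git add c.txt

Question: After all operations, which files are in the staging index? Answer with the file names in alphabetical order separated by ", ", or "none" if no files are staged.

Answer: c.txt, g.txt

Derivation:
After op 1 (modify g.txt): modified={g.txt} staged={none}
After op 2 (git add g.txt): modified={none} staged={g.txt}
After op 3 (modify d.txt): modified={d.txt} staged={g.txt}
After op 4 (git add d.txt): modified={none} staged={d.txt, g.txt}
After op 5 (git commit): modified={none} staged={none}
After op 6 (modify g.txt): modified={g.txt} staged={none}
After op 7 (git add g.txt): modified={none} staged={g.txt}
After op 8 (modify g.txt): modified={g.txt} staged={g.txt}
After op 9 (git commit): modified={g.txt} staged={none}
After op 10 (git add g.txt): modified={none} staged={g.txt}
After op 11 (modify c.txt): modified={c.txt} staged={g.txt}
After op 12 (git add c.txt): modified={none} staged={c.txt, g.txt}
After op 13 (git commit): modified={none} staged={none}
After op 14 (modify f.txt): modified={f.txt} staged={none}
After op 15 (modify d.txt): modified={d.txt, f.txt} staged={none}
After op 16 (git add d.txt): modified={f.txt} staged={d.txt}
After op 17 (modify g.txt): modified={f.txt, g.txt} staged={d.txt}
After op 18 (modify b.txt): modified={b.txt, f.txt, g.txt} staged={d.txt}
After op 19 (git commit): modified={b.txt, f.txt, g.txt} staged={none}
After op 20 (modify c.txt): modified={b.txt, c.txt, f.txt, g.txt} staged={none}
After op 21 (modify e.txt): modified={b.txt, c.txt, e.txt, f.txt, g.txt} staged={none}
After op 22 (git add b.txt): modified={c.txt, e.txt, f.txt, g.txt} staged={b.txt}
After op 23 (git reset b.txt): modified={b.txt, c.txt, e.txt, f.txt, g.txt} staged={none}
After op 24 (modify a.txt): modified={a.txt, b.txt, c.txt, e.txt, f.txt, g.txt} staged={none}
After op 25 (modify d.txt): modified={a.txt, b.txt, c.txt, d.txt, e.txt, f.txt, g.txt} staged={none}
After op 26 (git add g.txt): modified={a.txt, b.txt, c.txt, d.txt, e.txt, f.txt} staged={g.txt}
After op 27 (git add c.txt): modified={a.txt, b.txt, d.txt, e.txt, f.txt} staged={c.txt, g.txt}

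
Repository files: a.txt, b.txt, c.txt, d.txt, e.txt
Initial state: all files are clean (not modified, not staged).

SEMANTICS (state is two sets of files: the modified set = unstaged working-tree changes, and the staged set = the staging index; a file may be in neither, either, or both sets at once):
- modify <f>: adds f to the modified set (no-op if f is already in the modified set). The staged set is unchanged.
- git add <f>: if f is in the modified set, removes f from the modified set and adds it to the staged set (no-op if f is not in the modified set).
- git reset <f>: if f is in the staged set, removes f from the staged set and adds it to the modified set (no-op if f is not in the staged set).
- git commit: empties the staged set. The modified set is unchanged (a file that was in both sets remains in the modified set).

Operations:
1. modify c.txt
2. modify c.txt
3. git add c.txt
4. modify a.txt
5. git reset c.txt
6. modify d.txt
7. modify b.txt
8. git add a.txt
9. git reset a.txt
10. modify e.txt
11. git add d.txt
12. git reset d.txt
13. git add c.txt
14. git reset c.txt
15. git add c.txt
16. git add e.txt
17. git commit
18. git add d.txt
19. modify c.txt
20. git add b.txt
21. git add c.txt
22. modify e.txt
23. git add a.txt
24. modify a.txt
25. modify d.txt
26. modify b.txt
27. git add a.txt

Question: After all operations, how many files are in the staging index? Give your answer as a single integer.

Answer: 4

Derivation:
After op 1 (modify c.txt): modified={c.txt} staged={none}
After op 2 (modify c.txt): modified={c.txt} staged={none}
After op 3 (git add c.txt): modified={none} staged={c.txt}
After op 4 (modify a.txt): modified={a.txt} staged={c.txt}
After op 5 (git reset c.txt): modified={a.txt, c.txt} staged={none}
After op 6 (modify d.txt): modified={a.txt, c.txt, d.txt} staged={none}
After op 7 (modify b.txt): modified={a.txt, b.txt, c.txt, d.txt} staged={none}
After op 8 (git add a.txt): modified={b.txt, c.txt, d.txt} staged={a.txt}
After op 9 (git reset a.txt): modified={a.txt, b.txt, c.txt, d.txt} staged={none}
After op 10 (modify e.txt): modified={a.txt, b.txt, c.txt, d.txt, e.txt} staged={none}
After op 11 (git add d.txt): modified={a.txt, b.txt, c.txt, e.txt} staged={d.txt}
After op 12 (git reset d.txt): modified={a.txt, b.txt, c.txt, d.txt, e.txt} staged={none}
After op 13 (git add c.txt): modified={a.txt, b.txt, d.txt, e.txt} staged={c.txt}
After op 14 (git reset c.txt): modified={a.txt, b.txt, c.txt, d.txt, e.txt} staged={none}
After op 15 (git add c.txt): modified={a.txt, b.txt, d.txt, e.txt} staged={c.txt}
After op 16 (git add e.txt): modified={a.txt, b.txt, d.txt} staged={c.txt, e.txt}
After op 17 (git commit): modified={a.txt, b.txt, d.txt} staged={none}
After op 18 (git add d.txt): modified={a.txt, b.txt} staged={d.txt}
After op 19 (modify c.txt): modified={a.txt, b.txt, c.txt} staged={d.txt}
After op 20 (git add b.txt): modified={a.txt, c.txt} staged={b.txt, d.txt}
After op 21 (git add c.txt): modified={a.txt} staged={b.txt, c.txt, d.txt}
After op 22 (modify e.txt): modified={a.txt, e.txt} staged={b.txt, c.txt, d.txt}
After op 23 (git add a.txt): modified={e.txt} staged={a.txt, b.txt, c.txt, d.txt}
After op 24 (modify a.txt): modified={a.txt, e.txt} staged={a.txt, b.txt, c.txt, d.txt}
After op 25 (modify d.txt): modified={a.txt, d.txt, e.txt} staged={a.txt, b.txt, c.txt, d.txt}
After op 26 (modify b.txt): modified={a.txt, b.txt, d.txt, e.txt} staged={a.txt, b.txt, c.txt, d.txt}
After op 27 (git add a.txt): modified={b.txt, d.txt, e.txt} staged={a.txt, b.txt, c.txt, d.txt}
Final staged set: {a.txt, b.txt, c.txt, d.txt} -> count=4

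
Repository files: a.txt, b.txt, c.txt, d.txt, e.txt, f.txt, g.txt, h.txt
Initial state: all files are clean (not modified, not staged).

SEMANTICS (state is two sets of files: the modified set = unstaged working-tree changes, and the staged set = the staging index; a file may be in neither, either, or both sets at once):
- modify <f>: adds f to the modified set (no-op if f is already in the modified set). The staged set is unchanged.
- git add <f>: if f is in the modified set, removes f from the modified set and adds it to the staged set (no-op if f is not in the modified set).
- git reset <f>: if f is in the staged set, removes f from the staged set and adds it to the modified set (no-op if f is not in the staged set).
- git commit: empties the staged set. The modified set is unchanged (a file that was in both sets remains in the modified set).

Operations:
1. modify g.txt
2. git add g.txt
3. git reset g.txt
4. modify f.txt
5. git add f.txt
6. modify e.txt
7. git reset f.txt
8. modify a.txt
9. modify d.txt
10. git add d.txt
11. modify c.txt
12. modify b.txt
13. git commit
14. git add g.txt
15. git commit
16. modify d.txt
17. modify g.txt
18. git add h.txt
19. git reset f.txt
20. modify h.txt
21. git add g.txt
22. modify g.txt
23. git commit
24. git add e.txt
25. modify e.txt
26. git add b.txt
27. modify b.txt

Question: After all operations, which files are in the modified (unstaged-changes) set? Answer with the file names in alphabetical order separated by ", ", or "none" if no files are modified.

After op 1 (modify g.txt): modified={g.txt} staged={none}
After op 2 (git add g.txt): modified={none} staged={g.txt}
After op 3 (git reset g.txt): modified={g.txt} staged={none}
After op 4 (modify f.txt): modified={f.txt, g.txt} staged={none}
After op 5 (git add f.txt): modified={g.txt} staged={f.txt}
After op 6 (modify e.txt): modified={e.txt, g.txt} staged={f.txt}
After op 7 (git reset f.txt): modified={e.txt, f.txt, g.txt} staged={none}
After op 8 (modify a.txt): modified={a.txt, e.txt, f.txt, g.txt} staged={none}
After op 9 (modify d.txt): modified={a.txt, d.txt, e.txt, f.txt, g.txt} staged={none}
After op 10 (git add d.txt): modified={a.txt, e.txt, f.txt, g.txt} staged={d.txt}
After op 11 (modify c.txt): modified={a.txt, c.txt, e.txt, f.txt, g.txt} staged={d.txt}
After op 12 (modify b.txt): modified={a.txt, b.txt, c.txt, e.txt, f.txt, g.txt} staged={d.txt}
After op 13 (git commit): modified={a.txt, b.txt, c.txt, e.txt, f.txt, g.txt} staged={none}
After op 14 (git add g.txt): modified={a.txt, b.txt, c.txt, e.txt, f.txt} staged={g.txt}
After op 15 (git commit): modified={a.txt, b.txt, c.txt, e.txt, f.txt} staged={none}
After op 16 (modify d.txt): modified={a.txt, b.txt, c.txt, d.txt, e.txt, f.txt} staged={none}
After op 17 (modify g.txt): modified={a.txt, b.txt, c.txt, d.txt, e.txt, f.txt, g.txt} staged={none}
After op 18 (git add h.txt): modified={a.txt, b.txt, c.txt, d.txt, e.txt, f.txt, g.txt} staged={none}
After op 19 (git reset f.txt): modified={a.txt, b.txt, c.txt, d.txt, e.txt, f.txt, g.txt} staged={none}
After op 20 (modify h.txt): modified={a.txt, b.txt, c.txt, d.txt, e.txt, f.txt, g.txt, h.txt} staged={none}
After op 21 (git add g.txt): modified={a.txt, b.txt, c.txt, d.txt, e.txt, f.txt, h.txt} staged={g.txt}
After op 22 (modify g.txt): modified={a.txt, b.txt, c.txt, d.txt, e.txt, f.txt, g.txt, h.txt} staged={g.txt}
After op 23 (git commit): modified={a.txt, b.txt, c.txt, d.txt, e.txt, f.txt, g.txt, h.txt} staged={none}
After op 24 (git add e.txt): modified={a.txt, b.txt, c.txt, d.txt, f.txt, g.txt, h.txt} staged={e.txt}
After op 25 (modify e.txt): modified={a.txt, b.txt, c.txt, d.txt, e.txt, f.txt, g.txt, h.txt} staged={e.txt}
After op 26 (git add b.txt): modified={a.txt, c.txt, d.txt, e.txt, f.txt, g.txt, h.txt} staged={b.txt, e.txt}
After op 27 (modify b.txt): modified={a.txt, b.txt, c.txt, d.txt, e.txt, f.txt, g.txt, h.txt} staged={b.txt, e.txt}

Answer: a.txt, b.txt, c.txt, d.txt, e.txt, f.txt, g.txt, h.txt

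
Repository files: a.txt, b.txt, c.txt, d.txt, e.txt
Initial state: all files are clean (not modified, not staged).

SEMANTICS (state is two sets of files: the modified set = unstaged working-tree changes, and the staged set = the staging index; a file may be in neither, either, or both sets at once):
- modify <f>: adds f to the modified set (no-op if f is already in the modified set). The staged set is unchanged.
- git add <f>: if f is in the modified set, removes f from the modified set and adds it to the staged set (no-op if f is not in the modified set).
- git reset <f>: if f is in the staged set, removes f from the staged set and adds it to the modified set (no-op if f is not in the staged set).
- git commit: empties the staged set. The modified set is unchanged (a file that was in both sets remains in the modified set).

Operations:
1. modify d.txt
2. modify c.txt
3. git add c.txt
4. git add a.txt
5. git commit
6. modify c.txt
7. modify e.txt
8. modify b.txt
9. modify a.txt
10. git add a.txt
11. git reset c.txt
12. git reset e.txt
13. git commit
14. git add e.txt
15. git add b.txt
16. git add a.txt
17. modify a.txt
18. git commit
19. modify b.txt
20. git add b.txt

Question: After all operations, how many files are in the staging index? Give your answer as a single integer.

Answer: 1

Derivation:
After op 1 (modify d.txt): modified={d.txt} staged={none}
After op 2 (modify c.txt): modified={c.txt, d.txt} staged={none}
After op 3 (git add c.txt): modified={d.txt} staged={c.txt}
After op 4 (git add a.txt): modified={d.txt} staged={c.txt}
After op 5 (git commit): modified={d.txt} staged={none}
After op 6 (modify c.txt): modified={c.txt, d.txt} staged={none}
After op 7 (modify e.txt): modified={c.txt, d.txt, e.txt} staged={none}
After op 8 (modify b.txt): modified={b.txt, c.txt, d.txt, e.txt} staged={none}
After op 9 (modify a.txt): modified={a.txt, b.txt, c.txt, d.txt, e.txt} staged={none}
After op 10 (git add a.txt): modified={b.txt, c.txt, d.txt, e.txt} staged={a.txt}
After op 11 (git reset c.txt): modified={b.txt, c.txt, d.txt, e.txt} staged={a.txt}
After op 12 (git reset e.txt): modified={b.txt, c.txt, d.txt, e.txt} staged={a.txt}
After op 13 (git commit): modified={b.txt, c.txt, d.txt, e.txt} staged={none}
After op 14 (git add e.txt): modified={b.txt, c.txt, d.txt} staged={e.txt}
After op 15 (git add b.txt): modified={c.txt, d.txt} staged={b.txt, e.txt}
After op 16 (git add a.txt): modified={c.txt, d.txt} staged={b.txt, e.txt}
After op 17 (modify a.txt): modified={a.txt, c.txt, d.txt} staged={b.txt, e.txt}
After op 18 (git commit): modified={a.txt, c.txt, d.txt} staged={none}
After op 19 (modify b.txt): modified={a.txt, b.txt, c.txt, d.txt} staged={none}
After op 20 (git add b.txt): modified={a.txt, c.txt, d.txt} staged={b.txt}
Final staged set: {b.txt} -> count=1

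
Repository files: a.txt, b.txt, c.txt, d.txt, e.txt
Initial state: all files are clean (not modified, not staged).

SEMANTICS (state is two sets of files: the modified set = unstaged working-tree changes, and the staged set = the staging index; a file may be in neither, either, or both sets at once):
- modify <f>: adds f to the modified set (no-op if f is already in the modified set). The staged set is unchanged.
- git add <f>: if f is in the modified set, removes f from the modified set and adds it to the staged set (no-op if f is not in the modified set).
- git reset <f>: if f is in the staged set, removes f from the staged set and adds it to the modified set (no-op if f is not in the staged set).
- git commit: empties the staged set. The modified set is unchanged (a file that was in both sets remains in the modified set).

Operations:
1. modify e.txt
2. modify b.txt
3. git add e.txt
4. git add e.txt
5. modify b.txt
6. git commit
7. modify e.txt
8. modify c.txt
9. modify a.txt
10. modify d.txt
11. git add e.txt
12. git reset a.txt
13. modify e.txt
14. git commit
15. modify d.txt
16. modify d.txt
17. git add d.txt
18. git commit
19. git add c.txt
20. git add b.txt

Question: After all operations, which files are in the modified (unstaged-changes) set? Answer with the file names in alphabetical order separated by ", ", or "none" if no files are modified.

Answer: a.txt, e.txt

Derivation:
After op 1 (modify e.txt): modified={e.txt} staged={none}
After op 2 (modify b.txt): modified={b.txt, e.txt} staged={none}
After op 3 (git add e.txt): modified={b.txt} staged={e.txt}
After op 4 (git add e.txt): modified={b.txt} staged={e.txt}
After op 5 (modify b.txt): modified={b.txt} staged={e.txt}
After op 6 (git commit): modified={b.txt} staged={none}
After op 7 (modify e.txt): modified={b.txt, e.txt} staged={none}
After op 8 (modify c.txt): modified={b.txt, c.txt, e.txt} staged={none}
After op 9 (modify a.txt): modified={a.txt, b.txt, c.txt, e.txt} staged={none}
After op 10 (modify d.txt): modified={a.txt, b.txt, c.txt, d.txt, e.txt} staged={none}
After op 11 (git add e.txt): modified={a.txt, b.txt, c.txt, d.txt} staged={e.txt}
After op 12 (git reset a.txt): modified={a.txt, b.txt, c.txt, d.txt} staged={e.txt}
After op 13 (modify e.txt): modified={a.txt, b.txt, c.txt, d.txt, e.txt} staged={e.txt}
After op 14 (git commit): modified={a.txt, b.txt, c.txt, d.txt, e.txt} staged={none}
After op 15 (modify d.txt): modified={a.txt, b.txt, c.txt, d.txt, e.txt} staged={none}
After op 16 (modify d.txt): modified={a.txt, b.txt, c.txt, d.txt, e.txt} staged={none}
After op 17 (git add d.txt): modified={a.txt, b.txt, c.txt, e.txt} staged={d.txt}
After op 18 (git commit): modified={a.txt, b.txt, c.txt, e.txt} staged={none}
After op 19 (git add c.txt): modified={a.txt, b.txt, e.txt} staged={c.txt}
After op 20 (git add b.txt): modified={a.txt, e.txt} staged={b.txt, c.txt}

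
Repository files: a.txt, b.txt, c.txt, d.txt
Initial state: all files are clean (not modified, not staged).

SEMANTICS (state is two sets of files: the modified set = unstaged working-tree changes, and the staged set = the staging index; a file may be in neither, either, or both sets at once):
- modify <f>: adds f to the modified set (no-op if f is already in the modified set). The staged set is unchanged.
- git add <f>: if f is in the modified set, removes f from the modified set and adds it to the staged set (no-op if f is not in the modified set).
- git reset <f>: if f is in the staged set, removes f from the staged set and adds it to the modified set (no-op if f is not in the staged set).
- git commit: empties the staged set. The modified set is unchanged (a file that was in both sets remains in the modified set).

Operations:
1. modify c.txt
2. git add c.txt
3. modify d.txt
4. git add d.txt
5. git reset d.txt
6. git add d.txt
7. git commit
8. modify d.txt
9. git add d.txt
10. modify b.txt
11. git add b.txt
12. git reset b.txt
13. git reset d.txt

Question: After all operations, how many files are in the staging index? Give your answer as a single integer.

Answer: 0

Derivation:
After op 1 (modify c.txt): modified={c.txt} staged={none}
After op 2 (git add c.txt): modified={none} staged={c.txt}
After op 3 (modify d.txt): modified={d.txt} staged={c.txt}
After op 4 (git add d.txt): modified={none} staged={c.txt, d.txt}
After op 5 (git reset d.txt): modified={d.txt} staged={c.txt}
After op 6 (git add d.txt): modified={none} staged={c.txt, d.txt}
After op 7 (git commit): modified={none} staged={none}
After op 8 (modify d.txt): modified={d.txt} staged={none}
After op 9 (git add d.txt): modified={none} staged={d.txt}
After op 10 (modify b.txt): modified={b.txt} staged={d.txt}
After op 11 (git add b.txt): modified={none} staged={b.txt, d.txt}
After op 12 (git reset b.txt): modified={b.txt} staged={d.txt}
After op 13 (git reset d.txt): modified={b.txt, d.txt} staged={none}
Final staged set: {none} -> count=0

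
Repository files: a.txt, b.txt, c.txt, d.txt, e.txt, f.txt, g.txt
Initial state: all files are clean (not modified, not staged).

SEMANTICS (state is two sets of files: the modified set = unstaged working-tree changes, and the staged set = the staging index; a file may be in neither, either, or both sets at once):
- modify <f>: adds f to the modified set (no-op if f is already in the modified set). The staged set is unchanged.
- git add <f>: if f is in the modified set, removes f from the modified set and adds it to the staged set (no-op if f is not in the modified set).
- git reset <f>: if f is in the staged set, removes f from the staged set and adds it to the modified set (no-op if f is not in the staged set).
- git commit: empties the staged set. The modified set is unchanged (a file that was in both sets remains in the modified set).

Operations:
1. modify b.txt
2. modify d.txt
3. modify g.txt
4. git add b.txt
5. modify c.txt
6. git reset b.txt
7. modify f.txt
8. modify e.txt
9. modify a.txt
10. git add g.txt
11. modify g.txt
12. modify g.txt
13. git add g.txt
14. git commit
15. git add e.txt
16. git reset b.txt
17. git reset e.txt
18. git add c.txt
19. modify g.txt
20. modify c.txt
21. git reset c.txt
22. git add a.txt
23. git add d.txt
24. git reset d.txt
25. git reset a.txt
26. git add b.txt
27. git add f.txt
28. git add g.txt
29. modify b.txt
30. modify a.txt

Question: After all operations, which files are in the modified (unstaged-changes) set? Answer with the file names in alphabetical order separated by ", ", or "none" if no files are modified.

Answer: a.txt, b.txt, c.txt, d.txt, e.txt

Derivation:
After op 1 (modify b.txt): modified={b.txt} staged={none}
After op 2 (modify d.txt): modified={b.txt, d.txt} staged={none}
After op 3 (modify g.txt): modified={b.txt, d.txt, g.txt} staged={none}
After op 4 (git add b.txt): modified={d.txt, g.txt} staged={b.txt}
After op 5 (modify c.txt): modified={c.txt, d.txt, g.txt} staged={b.txt}
After op 6 (git reset b.txt): modified={b.txt, c.txt, d.txt, g.txt} staged={none}
After op 7 (modify f.txt): modified={b.txt, c.txt, d.txt, f.txt, g.txt} staged={none}
After op 8 (modify e.txt): modified={b.txt, c.txt, d.txt, e.txt, f.txt, g.txt} staged={none}
After op 9 (modify a.txt): modified={a.txt, b.txt, c.txt, d.txt, e.txt, f.txt, g.txt} staged={none}
After op 10 (git add g.txt): modified={a.txt, b.txt, c.txt, d.txt, e.txt, f.txt} staged={g.txt}
After op 11 (modify g.txt): modified={a.txt, b.txt, c.txt, d.txt, e.txt, f.txt, g.txt} staged={g.txt}
After op 12 (modify g.txt): modified={a.txt, b.txt, c.txt, d.txt, e.txt, f.txt, g.txt} staged={g.txt}
After op 13 (git add g.txt): modified={a.txt, b.txt, c.txt, d.txt, e.txt, f.txt} staged={g.txt}
After op 14 (git commit): modified={a.txt, b.txt, c.txt, d.txt, e.txt, f.txt} staged={none}
After op 15 (git add e.txt): modified={a.txt, b.txt, c.txt, d.txt, f.txt} staged={e.txt}
After op 16 (git reset b.txt): modified={a.txt, b.txt, c.txt, d.txt, f.txt} staged={e.txt}
After op 17 (git reset e.txt): modified={a.txt, b.txt, c.txt, d.txt, e.txt, f.txt} staged={none}
After op 18 (git add c.txt): modified={a.txt, b.txt, d.txt, e.txt, f.txt} staged={c.txt}
After op 19 (modify g.txt): modified={a.txt, b.txt, d.txt, e.txt, f.txt, g.txt} staged={c.txt}
After op 20 (modify c.txt): modified={a.txt, b.txt, c.txt, d.txt, e.txt, f.txt, g.txt} staged={c.txt}
After op 21 (git reset c.txt): modified={a.txt, b.txt, c.txt, d.txt, e.txt, f.txt, g.txt} staged={none}
After op 22 (git add a.txt): modified={b.txt, c.txt, d.txt, e.txt, f.txt, g.txt} staged={a.txt}
After op 23 (git add d.txt): modified={b.txt, c.txt, e.txt, f.txt, g.txt} staged={a.txt, d.txt}
After op 24 (git reset d.txt): modified={b.txt, c.txt, d.txt, e.txt, f.txt, g.txt} staged={a.txt}
After op 25 (git reset a.txt): modified={a.txt, b.txt, c.txt, d.txt, e.txt, f.txt, g.txt} staged={none}
After op 26 (git add b.txt): modified={a.txt, c.txt, d.txt, e.txt, f.txt, g.txt} staged={b.txt}
After op 27 (git add f.txt): modified={a.txt, c.txt, d.txt, e.txt, g.txt} staged={b.txt, f.txt}
After op 28 (git add g.txt): modified={a.txt, c.txt, d.txt, e.txt} staged={b.txt, f.txt, g.txt}
After op 29 (modify b.txt): modified={a.txt, b.txt, c.txt, d.txt, e.txt} staged={b.txt, f.txt, g.txt}
After op 30 (modify a.txt): modified={a.txt, b.txt, c.txt, d.txt, e.txt} staged={b.txt, f.txt, g.txt}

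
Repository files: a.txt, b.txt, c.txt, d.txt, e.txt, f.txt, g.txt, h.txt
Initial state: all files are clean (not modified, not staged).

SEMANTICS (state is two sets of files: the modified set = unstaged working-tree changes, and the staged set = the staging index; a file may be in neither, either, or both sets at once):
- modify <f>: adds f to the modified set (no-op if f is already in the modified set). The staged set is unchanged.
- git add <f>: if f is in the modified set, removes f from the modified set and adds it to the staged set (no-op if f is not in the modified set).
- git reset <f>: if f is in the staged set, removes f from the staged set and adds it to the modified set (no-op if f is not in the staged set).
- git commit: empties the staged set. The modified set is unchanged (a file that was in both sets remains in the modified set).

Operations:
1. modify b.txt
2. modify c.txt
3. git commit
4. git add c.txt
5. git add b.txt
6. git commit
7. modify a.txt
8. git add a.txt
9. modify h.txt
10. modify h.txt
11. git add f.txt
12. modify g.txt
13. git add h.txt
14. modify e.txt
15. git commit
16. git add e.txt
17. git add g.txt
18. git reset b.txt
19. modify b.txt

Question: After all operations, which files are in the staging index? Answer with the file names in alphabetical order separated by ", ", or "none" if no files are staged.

After op 1 (modify b.txt): modified={b.txt} staged={none}
After op 2 (modify c.txt): modified={b.txt, c.txt} staged={none}
After op 3 (git commit): modified={b.txt, c.txt} staged={none}
After op 4 (git add c.txt): modified={b.txt} staged={c.txt}
After op 5 (git add b.txt): modified={none} staged={b.txt, c.txt}
After op 6 (git commit): modified={none} staged={none}
After op 7 (modify a.txt): modified={a.txt} staged={none}
After op 8 (git add a.txt): modified={none} staged={a.txt}
After op 9 (modify h.txt): modified={h.txt} staged={a.txt}
After op 10 (modify h.txt): modified={h.txt} staged={a.txt}
After op 11 (git add f.txt): modified={h.txt} staged={a.txt}
After op 12 (modify g.txt): modified={g.txt, h.txt} staged={a.txt}
After op 13 (git add h.txt): modified={g.txt} staged={a.txt, h.txt}
After op 14 (modify e.txt): modified={e.txt, g.txt} staged={a.txt, h.txt}
After op 15 (git commit): modified={e.txt, g.txt} staged={none}
After op 16 (git add e.txt): modified={g.txt} staged={e.txt}
After op 17 (git add g.txt): modified={none} staged={e.txt, g.txt}
After op 18 (git reset b.txt): modified={none} staged={e.txt, g.txt}
After op 19 (modify b.txt): modified={b.txt} staged={e.txt, g.txt}

Answer: e.txt, g.txt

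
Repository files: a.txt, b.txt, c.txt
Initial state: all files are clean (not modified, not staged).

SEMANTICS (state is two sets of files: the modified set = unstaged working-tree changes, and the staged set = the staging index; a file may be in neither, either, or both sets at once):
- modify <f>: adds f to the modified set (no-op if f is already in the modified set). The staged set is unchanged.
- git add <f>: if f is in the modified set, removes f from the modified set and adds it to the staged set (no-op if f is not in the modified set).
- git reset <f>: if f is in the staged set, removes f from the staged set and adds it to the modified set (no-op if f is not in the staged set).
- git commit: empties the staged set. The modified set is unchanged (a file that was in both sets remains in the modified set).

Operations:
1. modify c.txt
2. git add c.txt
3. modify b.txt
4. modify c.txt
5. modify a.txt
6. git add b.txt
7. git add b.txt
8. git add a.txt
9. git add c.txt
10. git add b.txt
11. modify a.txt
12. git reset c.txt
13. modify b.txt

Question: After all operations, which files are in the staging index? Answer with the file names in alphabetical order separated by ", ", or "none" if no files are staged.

Answer: a.txt, b.txt

Derivation:
After op 1 (modify c.txt): modified={c.txt} staged={none}
After op 2 (git add c.txt): modified={none} staged={c.txt}
After op 3 (modify b.txt): modified={b.txt} staged={c.txt}
After op 4 (modify c.txt): modified={b.txt, c.txt} staged={c.txt}
After op 5 (modify a.txt): modified={a.txt, b.txt, c.txt} staged={c.txt}
After op 6 (git add b.txt): modified={a.txt, c.txt} staged={b.txt, c.txt}
After op 7 (git add b.txt): modified={a.txt, c.txt} staged={b.txt, c.txt}
After op 8 (git add a.txt): modified={c.txt} staged={a.txt, b.txt, c.txt}
After op 9 (git add c.txt): modified={none} staged={a.txt, b.txt, c.txt}
After op 10 (git add b.txt): modified={none} staged={a.txt, b.txt, c.txt}
After op 11 (modify a.txt): modified={a.txt} staged={a.txt, b.txt, c.txt}
After op 12 (git reset c.txt): modified={a.txt, c.txt} staged={a.txt, b.txt}
After op 13 (modify b.txt): modified={a.txt, b.txt, c.txt} staged={a.txt, b.txt}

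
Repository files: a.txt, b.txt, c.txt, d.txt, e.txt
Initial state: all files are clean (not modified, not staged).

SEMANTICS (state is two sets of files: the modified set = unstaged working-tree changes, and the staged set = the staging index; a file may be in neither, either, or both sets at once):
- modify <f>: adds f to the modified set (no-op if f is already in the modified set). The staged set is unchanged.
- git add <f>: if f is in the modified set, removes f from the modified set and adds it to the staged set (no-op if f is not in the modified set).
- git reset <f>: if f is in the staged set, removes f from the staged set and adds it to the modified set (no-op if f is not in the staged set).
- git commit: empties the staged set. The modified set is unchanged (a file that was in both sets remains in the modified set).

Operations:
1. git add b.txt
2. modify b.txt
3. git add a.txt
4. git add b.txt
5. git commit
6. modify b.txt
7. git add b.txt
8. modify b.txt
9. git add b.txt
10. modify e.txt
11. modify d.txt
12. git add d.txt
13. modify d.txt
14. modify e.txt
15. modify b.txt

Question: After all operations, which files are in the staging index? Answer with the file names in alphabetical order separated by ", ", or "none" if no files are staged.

After op 1 (git add b.txt): modified={none} staged={none}
After op 2 (modify b.txt): modified={b.txt} staged={none}
After op 3 (git add a.txt): modified={b.txt} staged={none}
After op 4 (git add b.txt): modified={none} staged={b.txt}
After op 5 (git commit): modified={none} staged={none}
After op 6 (modify b.txt): modified={b.txt} staged={none}
After op 7 (git add b.txt): modified={none} staged={b.txt}
After op 8 (modify b.txt): modified={b.txt} staged={b.txt}
After op 9 (git add b.txt): modified={none} staged={b.txt}
After op 10 (modify e.txt): modified={e.txt} staged={b.txt}
After op 11 (modify d.txt): modified={d.txt, e.txt} staged={b.txt}
After op 12 (git add d.txt): modified={e.txt} staged={b.txt, d.txt}
After op 13 (modify d.txt): modified={d.txt, e.txt} staged={b.txt, d.txt}
After op 14 (modify e.txt): modified={d.txt, e.txt} staged={b.txt, d.txt}
After op 15 (modify b.txt): modified={b.txt, d.txt, e.txt} staged={b.txt, d.txt}

Answer: b.txt, d.txt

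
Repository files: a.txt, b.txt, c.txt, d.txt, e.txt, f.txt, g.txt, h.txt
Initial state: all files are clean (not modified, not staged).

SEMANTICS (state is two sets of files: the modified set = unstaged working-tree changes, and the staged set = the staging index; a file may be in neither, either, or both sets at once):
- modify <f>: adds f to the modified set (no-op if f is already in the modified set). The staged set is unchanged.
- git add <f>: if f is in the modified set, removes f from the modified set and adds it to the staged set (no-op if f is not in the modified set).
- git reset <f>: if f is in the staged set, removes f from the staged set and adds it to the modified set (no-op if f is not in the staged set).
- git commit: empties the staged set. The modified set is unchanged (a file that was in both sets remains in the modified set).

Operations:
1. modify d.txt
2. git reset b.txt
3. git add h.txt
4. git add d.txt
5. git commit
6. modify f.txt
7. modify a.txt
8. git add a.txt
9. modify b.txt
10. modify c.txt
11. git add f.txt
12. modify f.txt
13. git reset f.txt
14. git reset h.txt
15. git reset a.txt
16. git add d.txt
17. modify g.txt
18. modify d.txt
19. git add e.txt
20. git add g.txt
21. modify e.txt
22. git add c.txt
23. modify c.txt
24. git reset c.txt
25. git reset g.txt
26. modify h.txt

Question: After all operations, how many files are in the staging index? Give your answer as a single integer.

After op 1 (modify d.txt): modified={d.txt} staged={none}
After op 2 (git reset b.txt): modified={d.txt} staged={none}
After op 3 (git add h.txt): modified={d.txt} staged={none}
After op 4 (git add d.txt): modified={none} staged={d.txt}
After op 5 (git commit): modified={none} staged={none}
After op 6 (modify f.txt): modified={f.txt} staged={none}
After op 7 (modify a.txt): modified={a.txt, f.txt} staged={none}
After op 8 (git add a.txt): modified={f.txt} staged={a.txt}
After op 9 (modify b.txt): modified={b.txt, f.txt} staged={a.txt}
After op 10 (modify c.txt): modified={b.txt, c.txt, f.txt} staged={a.txt}
After op 11 (git add f.txt): modified={b.txt, c.txt} staged={a.txt, f.txt}
After op 12 (modify f.txt): modified={b.txt, c.txt, f.txt} staged={a.txt, f.txt}
After op 13 (git reset f.txt): modified={b.txt, c.txt, f.txt} staged={a.txt}
After op 14 (git reset h.txt): modified={b.txt, c.txt, f.txt} staged={a.txt}
After op 15 (git reset a.txt): modified={a.txt, b.txt, c.txt, f.txt} staged={none}
After op 16 (git add d.txt): modified={a.txt, b.txt, c.txt, f.txt} staged={none}
After op 17 (modify g.txt): modified={a.txt, b.txt, c.txt, f.txt, g.txt} staged={none}
After op 18 (modify d.txt): modified={a.txt, b.txt, c.txt, d.txt, f.txt, g.txt} staged={none}
After op 19 (git add e.txt): modified={a.txt, b.txt, c.txt, d.txt, f.txt, g.txt} staged={none}
After op 20 (git add g.txt): modified={a.txt, b.txt, c.txt, d.txt, f.txt} staged={g.txt}
After op 21 (modify e.txt): modified={a.txt, b.txt, c.txt, d.txt, e.txt, f.txt} staged={g.txt}
After op 22 (git add c.txt): modified={a.txt, b.txt, d.txt, e.txt, f.txt} staged={c.txt, g.txt}
After op 23 (modify c.txt): modified={a.txt, b.txt, c.txt, d.txt, e.txt, f.txt} staged={c.txt, g.txt}
After op 24 (git reset c.txt): modified={a.txt, b.txt, c.txt, d.txt, e.txt, f.txt} staged={g.txt}
After op 25 (git reset g.txt): modified={a.txt, b.txt, c.txt, d.txt, e.txt, f.txt, g.txt} staged={none}
After op 26 (modify h.txt): modified={a.txt, b.txt, c.txt, d.txt, e.txt, f.txt, g.txt, h.txt} staged={none}
Final staged set: {none} -> count=0

Answer: 0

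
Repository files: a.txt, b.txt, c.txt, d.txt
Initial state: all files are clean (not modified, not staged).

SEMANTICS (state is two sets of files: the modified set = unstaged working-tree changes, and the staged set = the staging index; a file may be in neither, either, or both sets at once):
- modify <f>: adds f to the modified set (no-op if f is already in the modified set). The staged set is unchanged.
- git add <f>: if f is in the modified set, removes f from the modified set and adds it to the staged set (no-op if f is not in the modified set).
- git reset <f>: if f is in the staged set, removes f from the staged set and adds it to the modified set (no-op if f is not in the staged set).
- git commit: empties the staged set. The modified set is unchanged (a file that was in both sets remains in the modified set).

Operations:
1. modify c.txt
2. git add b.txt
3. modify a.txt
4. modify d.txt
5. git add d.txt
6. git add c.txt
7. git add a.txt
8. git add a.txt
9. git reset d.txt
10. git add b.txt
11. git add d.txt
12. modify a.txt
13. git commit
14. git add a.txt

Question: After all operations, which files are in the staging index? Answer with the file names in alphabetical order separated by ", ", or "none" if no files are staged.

Answer: a.txt

Derivation:
After op 1 (modify c.txt): modified={c.txt} staged={none}
After op 2 (git add b.txt): modified={c.txt} staged={none}
After op 3 (modify a.txt): modified={a.txt, c.txt} staged={none}
After op 4 (modify d.txt): modified={a.txt, c.txt, d.txt} staged={none}
After op 5 (git add d.txt): modified={a.txt, c.txt} staged={d.txt}
After op 6 (git add c.txt): modified={a.txt} staged={c.txt, d.txt}
After op 7 (git add a.txt): modified={none} staged={a.txt, c.txt, d.txt}
After op 8 (git add a.txt): modified={none} staged={a.txt, c.txt, d.txt}
After op 9 (git reset d.txt): modified={d.txt} staged={a.txt, c.txt}
After op 10 (git add b.txt): modified={d.txt} staged={a.txt, c.txt}
After op 11 (git add d.txt): modified={none} staged={a.txt, c.txt, d.txt}
After op 12 (modify a.txt): modified={a.txt} staged={a.txt, c.txt, d.txt}
After op 13 (git commit): modified={a.txt} staged={none}
After op 14 (git add a.txt): modified={none} staged={a.txt}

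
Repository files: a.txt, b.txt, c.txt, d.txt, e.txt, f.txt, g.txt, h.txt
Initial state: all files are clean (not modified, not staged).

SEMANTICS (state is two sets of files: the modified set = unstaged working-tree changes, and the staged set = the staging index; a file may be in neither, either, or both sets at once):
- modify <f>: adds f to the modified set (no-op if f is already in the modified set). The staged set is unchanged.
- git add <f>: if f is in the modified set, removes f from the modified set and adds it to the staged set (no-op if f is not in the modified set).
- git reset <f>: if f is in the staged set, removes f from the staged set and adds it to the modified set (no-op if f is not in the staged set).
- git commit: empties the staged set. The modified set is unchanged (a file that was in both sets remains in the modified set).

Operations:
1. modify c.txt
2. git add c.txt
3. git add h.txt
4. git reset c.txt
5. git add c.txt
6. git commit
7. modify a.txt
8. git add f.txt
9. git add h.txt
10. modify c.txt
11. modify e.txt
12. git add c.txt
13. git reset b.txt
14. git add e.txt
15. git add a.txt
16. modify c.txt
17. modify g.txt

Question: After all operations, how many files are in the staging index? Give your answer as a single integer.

Answer: 3

Derivation:
After op 1 (modify c.txt): modified={c.txt} staged={none}
After op 2 (git add c.txt): modified={none} staged={c.txt}
After op 3 (git add h.txt): modified={none} staged={c.txt}
After op 4 (git reset c.txt): modified={c.txt} staged={none}
After op 5 (git add c.txt): modified={none} staged={c.txt}
After op 6 (git commit): modified={none} staged={none}
After op 7 (modify a.txt): modified={a.txt} staged={none}
After op 8 (git add f.txt): modified={a.txt} staged={none}
After op 9 (git add h.txt): modified={a.txt} staged={none}
After op 10 (modify c.txt): modified={a.txt, c.txt} staged={none}
After op 11 (modify e.txt): modified={a.txt, c.txt, e.txt} staged={none}
After op 12 (git add c.txt): modified={a.txt, e.txt} staged={c.txt}
After op 13 (git reset b.txt): modified={a.txt, e.txt} staged={c.txt}
After op 14 (git add e.txt): modified={a.txt} staged={c.txt, e.txt}
After op 15 (git add a.txt): modified={none} staged={a.txt, c.txt, e.txt}
After op 16 (modify c.txt): modified={c.txt} staged={a.txt, c.txt, e.txt}
After op 17 (modify g.txt): modified={c.txt, g.txt} staged={a.txt, c.txt, e.txt}
Final staged set: {a.txt, c.txt, e.txt} -> count=3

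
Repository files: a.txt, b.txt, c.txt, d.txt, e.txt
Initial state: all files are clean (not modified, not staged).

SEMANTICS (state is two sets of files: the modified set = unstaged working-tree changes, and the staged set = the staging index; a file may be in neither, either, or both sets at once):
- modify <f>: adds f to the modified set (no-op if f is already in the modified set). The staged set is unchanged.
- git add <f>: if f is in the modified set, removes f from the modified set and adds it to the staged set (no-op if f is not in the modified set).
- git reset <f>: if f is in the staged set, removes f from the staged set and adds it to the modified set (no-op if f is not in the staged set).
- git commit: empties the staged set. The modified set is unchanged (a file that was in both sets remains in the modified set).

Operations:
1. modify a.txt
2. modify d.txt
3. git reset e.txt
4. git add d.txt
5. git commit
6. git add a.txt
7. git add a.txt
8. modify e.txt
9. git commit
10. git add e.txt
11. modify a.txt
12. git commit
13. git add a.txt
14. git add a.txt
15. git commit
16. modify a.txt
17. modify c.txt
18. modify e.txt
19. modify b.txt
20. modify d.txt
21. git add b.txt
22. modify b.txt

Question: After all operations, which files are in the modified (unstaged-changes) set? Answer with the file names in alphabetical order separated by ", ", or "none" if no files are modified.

After op 1 (modify a.txt): modified={a.txt} staged={none}
After op 2 (modify d.txt): modified={a.txt, d.txt} staged={none}
After op 3 (git reset e.txt): modified={a.txt, d.txt} staged={none}
After op 4 (git add d.txt): modified={a.txt} staged={d.txt}
After op 5 (git commit): modified={a.txt} staged={none}
After op 6 (git add a.txt): modified={none} staged={a.txt}
After op 7 (git add a.txt): modified={none} staged={a.txt}
After op 8 (modify e.txt): modified={e.txt} staged={a.txt}
After op 9 (git commit): modified={e.txt} staged={none}
After op 10 (git add e.txt): modified={none} staged={e.txt}
After op 11 (modify a.txt): modified={a.txt} staged={e.txt}
After op 12 (git commit): modified={a.txt} staged={none}
After op 13 (git add a.txt): modified={none} staged={a.txt}
After op 14 (git add a.txt): modified={none} staged={a.txt}
After op 15 (git commit): modified={none} staged={none}
After op 16 (modify a.txt): modified={a.txt} staged={none}
After op 17 (modify c.txt): modified={a.txt, c.txt} staged={none}
After op 18 (modify e.txt): modified={a.txt, c.txt, e.txt} staged={none}
After op 19 (modify b.txt): modified={a.txt, b.txt, c.txt, e.txt} staged={none}
After op 20 (modify d.txt): modified={a.txt, b.txt, c.txt, d.txt, e.txt} staged={none}
After op 21 (git add b.txt): modified={a.txt, c.txt, d.txt, e.txt} staged={b.txt}
After op 22 (modify b.txt): modified={a.txt, b.txt, c.txt, d.txt, e.txt} staged={b.txt}

Answer: a.txt, b.txt, c.txt, d.txt, e.txt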